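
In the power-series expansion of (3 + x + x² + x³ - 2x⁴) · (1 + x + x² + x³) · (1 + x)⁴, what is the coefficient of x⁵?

64

(3 + x + x² + x³ - 2x⁴) has coefficients 3,1,1,1,-2 for degrees 0…4.
(1 + x + x² + x³) has coefficients 1,1,1,1,0,0 for degrees 0…5.
Finally multiplying by (1 + x)⁴, the product of all factors after the first has coefficients 1,5,11,15,15,11 for degrees 0…5.
[x⁵] = 3·11 + 1·15 + 1·15 + 1·11 − 2·5 = 64.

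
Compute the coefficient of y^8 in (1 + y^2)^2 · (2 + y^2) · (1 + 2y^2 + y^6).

7

(1 + y^2)^2 has coefficients 1,0,2,0,1 for degrees 0…4.
(2 + y^2) has coefficients 2,0,1,0,0,0,0,0,0 for degrees 0…8.
Finally multiplying by (1 + 2y^2 + y^6), the product of all factors after the first has coefficients 2,0,5,0,2,0,2,0,1 for degrees 0…8.
[y^8] = 1·1 + 2·2 + 1·2 = 7.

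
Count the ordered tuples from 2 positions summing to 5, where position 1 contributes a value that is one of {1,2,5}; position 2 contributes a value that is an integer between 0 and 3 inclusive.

The generating function for the choices is (q + q^2 + q^5)·(1 + q + q^2 + q^3); the count is [q^5].
(q + q^2 + q^5) has coefficients 0,1,1,0,0,1 for degrees 0…5.
(1 + q + q^2 + q^3) has coefficients 1,1,1,1,0,0 for degrees 0…5.
[q^5] = 1·0 + 1·1 + 1·1 = 2.

2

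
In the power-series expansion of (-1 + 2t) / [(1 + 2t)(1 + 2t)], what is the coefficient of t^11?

47104

The denominator gives the recurrence a_n = −4a_(n−1) − 4a_(n−2) for n ≥ 2; the numerator fixes a_0 = -1, a_1 = 6.
Iterating: -1, 6, -20, 56, -144, 352, -832, 1920, -4352, 9728, -21504, 47104, so a_11 = 47104.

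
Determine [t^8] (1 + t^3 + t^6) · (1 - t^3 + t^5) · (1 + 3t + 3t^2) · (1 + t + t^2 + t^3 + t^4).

(1 + t^3 + t^6) has coefficients 1,0,0,1,0,0,1 for degrees 0…6.
(1 - t^3 + t^5) has coefficients 1,0,0,-1,0,1,0,0,0 for degrees 0…8.
Multiplying by (1 + 3t + 3t^2) gives running coefficients 1,3,3,-1,-3,-2,3,3,0 for degrees 0…8.
Finally multiplying by (1 + t + t^2 + t^3 + t^4), the product of all factors after the first has coefficients 1,4,7,6,3,0,0,0,1 for degrees 0…8.
[t^8] = 1·1 + 1·0 + 1·7 = 8.

8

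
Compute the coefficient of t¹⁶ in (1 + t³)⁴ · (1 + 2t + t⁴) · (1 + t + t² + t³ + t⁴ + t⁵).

8

(1 + t³)⁴ has coefficients 1,0,0,4,0,0,6,0,0,4,0,0,1 for degrees 0…12.
(1 + 2t + t⁴) has coefficients 1,2,0,0,1,0,0,0,0,0,0,0,0,0,0,0,0 for degrees 0…16.
Finally multiplying by (1 + t + t² + t³ + t⁴ + t⁵), the product of all factors after the first has coefficients 1,3,3,3,4,4,3,1,1,1,0,0,0,0,0,0,0 for degrees 0…16.
[t¹⁶] = 1·0 + 4·0 + 6·0 + 4·1 + 1·4 = 8.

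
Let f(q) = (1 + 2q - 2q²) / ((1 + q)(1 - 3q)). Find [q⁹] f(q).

21324

The denominator gives the recurrence a_n = 2a_(n−1) + 3a_(n−2) for n ≥ 3; the numerator fixes a_0 = 1, a_1 = 4, a_2 = 9.
Iterating: 1, 4, 9, 30, 87, 264, 789, 2370, 7107, 21324, so a_9 = 21324.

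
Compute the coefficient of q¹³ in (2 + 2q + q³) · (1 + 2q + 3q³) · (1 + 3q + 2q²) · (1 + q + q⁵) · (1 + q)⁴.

351

(2 + 2q + q³) has coefficients 2,2,0,1 for degrees 0…3.
(1 + 2q + 3q³) has coefficients 1,2,0,3,0,0,0,0,0,0,0,0,0,0 for degrees 0…13.
Multiplying by (1 + 3q + 2q²) gives running coefficients 1,5,8,7,9,6,0,0,0,0,0,0,0,0 for degrees 0…13.
Multiplying by (1 + q + q⁵) gives running coefficients 1,6,13,15,16,16,11,8,7,9,6,0,0,0 for degrees 0…13.
Finally multiplying by (1 + q)⁴, the product of all factors after the first has coefficients 1,10,43,107,179,228,244,227,185,145,127,114,79,33 for degrees 0…13.
[q¹³] = 2·33 + 2·79 + 1·127 = 351.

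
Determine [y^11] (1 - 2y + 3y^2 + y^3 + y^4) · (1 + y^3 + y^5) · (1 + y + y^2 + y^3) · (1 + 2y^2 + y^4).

18

(1 - 2y + 3y^2 + y^3 + y^4) has coefficients 1,-2,3,1,1 for degrees 0…4.
(1 + y^3 + y^5) has coefficients 1,0,0,1,0,1,0,0,0,0,0,0 for degrees 0…11.
Multiplying by (1 + y + y^2 + y^3) gives running coefficients 1,1,1,2,1,2,2,1,1,0,0,0 for degrees 0…11.
Finally multiplying by (1 + 2y^2 + y^4), the product of all factors after the first has coefficients 1,1,3,4,4,7,5,7,6,4,4,1 for degrees 0…11.
[y^11] = 1·1 − 2·4 + 3·4 + 1·6 + 1·7 = 18.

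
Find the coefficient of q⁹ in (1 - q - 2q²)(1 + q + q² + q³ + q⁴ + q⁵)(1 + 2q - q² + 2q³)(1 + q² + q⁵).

-18

(1 - q - 2q²) has coefficients 1,-1,-2 for degrees 0…2.
(1 + q + q² + q³ + q⁴ + q⁵) has coefficients 1,1,1,1,1,1,0,0,0,0 for degrees 0…9.
Multiplying by (1 + 2q - q² + 2q³) gives running coefficients 1,3,2,4,4,4,3,1,2,0 for degrees 0…9.
Finally multiplying by (1 + q² + q⁵), the product of all factors after the first has coefficients 1,3,3,7,6,9,10,7,9,5 for degrees 0…9.
[q⁹] = 1·5 − 1·9 − 2·7 = -18.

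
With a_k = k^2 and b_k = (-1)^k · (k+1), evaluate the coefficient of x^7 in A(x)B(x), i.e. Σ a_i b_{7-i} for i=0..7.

16

This is [x^7] in the product of the two ordinary generating functions.
Σ = 0·(-8) + 1·7 + 4·(-6) + 9·5 + 16·(-4) + 25·3 + 36·(-2) + 49·1 = 16.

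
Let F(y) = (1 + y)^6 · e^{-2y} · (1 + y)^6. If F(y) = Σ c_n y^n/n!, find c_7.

The EGF product rule gives c_7 = Σ_{k_1+k_2+k_3=7} C(7; k_1,k_2,k_3) · ∏ g_i(k_i), where (1+y)^6 gives the falling factorial (6)_k; e^{-2y} gives (-2)^k; (1+y)^6 gives the falling factorial (6)_k.
g_1(k) for k = 0…7: 1, 6, 30, 120, 360, 720, 720, 0.
g_2(k) for k = 0…7: 1, -2, 4, -8, 16, -32, 64, -128.
g_3(k) for k = 0…7: 1, 6, 30, 120, 360, 720, 720, 0.
First combine the last two factors: h(k) = Σ_j C(k,j)·g_2(j)·g_3(k−j) for k = 0…7: 1, 4, 10, 4, -56, -32, 592, -800.
c_7 = Σ_k C(7,k)·g_1(k)·h(7−k) = 1·1·(-800) + 7·6·592 + 21·30·(-32) + 35·120·(-56) + 35·360·4 + 21·720·10 + 7·720·4 = −800 + 24864 − 20160 − 235200 + 50400 + 151200 + 20160 = -9536.

-9536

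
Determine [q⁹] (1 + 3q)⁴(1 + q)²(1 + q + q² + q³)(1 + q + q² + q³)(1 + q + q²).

8207

(1 + 3q)⁴ has coefficients 1,12,54,108,81 for degrees 0…4.
(1 + q)² has coefficients 1,2,1,0,0,0,0,0,0,0 for degrees 0…9.
Multiplying by (1 + q + q² + q³) gives running coefficients 1,3,4,4,3,1,0,0,0,0 for degrees 0…9.
Multiplying by (1 + q + q² + q³) gives running coefficients 1,4,8,12,14,12,8,4,1,0 for degrees 0…9.
Finally multiplying by (1 + q + q²), the product of all factors after the first has coefficients 1,5,13,24,34,38,34,24,13,5 for degrees 0…9.
[q⁹] = 1·5 + 12·13 + 54·24 + 108·34 + 81·38 = 8207.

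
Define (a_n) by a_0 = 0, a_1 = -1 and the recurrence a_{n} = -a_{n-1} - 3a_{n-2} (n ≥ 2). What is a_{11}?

-253

The ordinary generating function has denominator 1 + y + 3y^2.
Iterating the recurrence: a_0,…,a_{11} = 0, -1, 1, 2, -5, -1, 16, -13, -35, 74, 31, -253.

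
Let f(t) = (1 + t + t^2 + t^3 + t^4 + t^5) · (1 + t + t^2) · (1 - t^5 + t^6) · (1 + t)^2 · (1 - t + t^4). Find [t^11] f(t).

(1 + t + t^2 + t^3 + t^4 + t^5) has coefficients 1,1,1,1,1,1 for degrees 0…5.
(1 + t + t^2) has coefficients 1,1,1,0,0,0,0,0,0,0,0,0 for degrees 0…11.
Multiplying by (1 - t^5 + t^6) gives running coefficients 1,1,1,0,0,-1,0,0,1,0,0,0 for degrees 0…11.
Multiplying by (1 + t)^2 gives running coefficients 1,3,4,3,1,-1,-2,-1,1,2,1,0 for degrees 0…11.
Finally multiplying by (1 - t + t^4), the product of all factors after the first has coefficients 1,2,1,-1,-1,1,3,4,3,0,-3,-2 for degrees 0…11.
[t^11] = 1·(-2) + 1·(-3) + 1·0 + 1·3 + 1·4 + 1·3 = 5.

5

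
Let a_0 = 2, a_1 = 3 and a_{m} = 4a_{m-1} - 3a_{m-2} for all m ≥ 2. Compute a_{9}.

The ordinary generating function has denominator 1 - 4q + 3q^2.
Iterating the recurrence: a_0,…,a_{9} = 2, 3, 6, 15, 42, 123, 366, 1095, 3282, 9843.

9843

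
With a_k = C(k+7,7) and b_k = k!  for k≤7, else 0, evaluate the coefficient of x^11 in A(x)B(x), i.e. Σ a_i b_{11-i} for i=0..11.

2634490

This is [x^11] in the product of the two ordinary generating functions.
Σ = 1·0 + 8·0 + 36·0 + 120·0 + 330·5040 + 792·720 + 1716·120 + 3432·24 + 6435·6 + 11440·2 + 19448·1 + 31824·1 = 2634490.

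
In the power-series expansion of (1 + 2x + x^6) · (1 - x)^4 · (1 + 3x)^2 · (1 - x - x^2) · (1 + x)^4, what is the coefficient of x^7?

-17

(1 + 2x + x^6) has coefficients 1,2,0,0,0,0,1 for degrees 0…6.
(1 - x)^4 has coefficients 1,-4,6,-4,1,0,0,0 for degrees 0…7.
Multiplying by (1 + 3x)^2 gives running coefficients 1,2,-9,-4,31,-30,9,0 for degrees 0…7.
Multiplying by (1 - x - x^2) gives running coefficients 1,1,-12,3,44,-57,8,21 for degrees 0…7.
Finally multiplying by (1 + x)^4, the product of all factors after the first has coefficients 1,5,-2,-35,-11,90,44,-110 for degrees 0…7.
[x^7] = 1·(-110) + 2·44 + 1·5 = -17.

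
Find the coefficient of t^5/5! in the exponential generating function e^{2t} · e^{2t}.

The EGF product rule gives c_5 = Σ_{k_1+k_2=5} C(5; k_1,k_2) · ∏ g_i(k_i), where e^{2t} gives (2)^k; e^{2t} gives (2)^k.
g_1(k) for k = 0…5: 1, 2, 4, 8, 16, 32.
g_2(k) for k = 0…5: 1, 2, 4, 8, 16, 32.
c_5 = Σ_k C(5,k)·g_1(k)·g_2(5−k) = 1·1·32 + 5·2·16 + 10·4·8 + 10·8·4 + 5·16·2 + 1·32·1 = 32 + 160 + 320 + 320 + 160 + 32 = 1024.

1024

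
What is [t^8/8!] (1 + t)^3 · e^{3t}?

263169

The EGF product rule gives c_8 = Σ_{k_1+k_2=8} C(8; k_1,k_2) · ∏ g_i(k_i), where (1+t)^3 gives the falling factorial (3)_k; e^{3t} gives (3)^k.
g_1(k) for k = 0…8: 1, 3, 6, 6, 0, 0, 0, 0, 0.
g_2(k) for k = 0…8: 1, 3, 9, 27, 81, 243, 729, 2187, 6561.
c_8 = Σ_k C(8,k)·g_1(k)·g_2(8−k) = 1·1·6561 + 8·3·2187 + 28·6·729 + 56·6·243 = 6561 + 52488 + 122472 + 81648 = 263169.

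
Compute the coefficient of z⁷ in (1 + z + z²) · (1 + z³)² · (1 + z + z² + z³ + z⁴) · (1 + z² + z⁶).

18

(1 + z + z²) has coefficients 1,1,1 for degrees 0…2.
(1 + z³)² has coefficients 1,0,0,2,0,0,1,0 for degrees 0…7.
Multiplying by (1 + z + z² + z³ + z⁴) gives running coefficients 1,1,1,3,3,2,3,3 for degrees 0…7.
Finally multiplying by (1 + z² + z⁶), the product of all factors after the first has coefficients 1,1,2,4,4,5,7,6 for degrees 0…7.
[z⁷] = 1·6 + 1·7 + 1·5 = 18.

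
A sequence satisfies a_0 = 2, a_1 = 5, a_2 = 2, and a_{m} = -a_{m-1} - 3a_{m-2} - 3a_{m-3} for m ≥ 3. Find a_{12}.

The ordinary generating function has denominator 1 + q + 3q^2 + 3q^3.
Iterating the recurrence: a_0,…,a_{12} = 2, 5, 2, -23, 2, 61, 2, -191, 2, 565, 2, -1703, 2.

2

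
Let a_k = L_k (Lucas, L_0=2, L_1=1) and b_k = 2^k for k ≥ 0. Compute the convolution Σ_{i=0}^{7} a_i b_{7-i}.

645

The convolution is the x^7 coefficient of A(x)B(x).
Σ = 2·128 + 1·64 + 3·32 + 4·16 + 7·8 + 11·4 + 18·2 + 29·1 = 645.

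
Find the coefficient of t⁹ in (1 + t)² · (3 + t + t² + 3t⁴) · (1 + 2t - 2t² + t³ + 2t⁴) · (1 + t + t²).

27

(1 + t)² has coefficients 1,2,1 for degrees 0…2.
(3 + t + t² + 3t⁴) has coefficients 3,1,1,0,3,0,0,0,0,0 for degrees 0…9.
Multiplying by (1 + 2t - 2t² + t³ + 2t⁴) gives running coefficients 3,7,-3,3,8,9,-4,3,6,0 for degrees 0…9.
Finally multiplying by (1 + t + t²), the product of all factors after the first has coefficients 3,10,7,7,8,20,13,8,5,9 for degrees 0…9.
[t⁹] = 1·9 + 2·5 + 1·8 = 27.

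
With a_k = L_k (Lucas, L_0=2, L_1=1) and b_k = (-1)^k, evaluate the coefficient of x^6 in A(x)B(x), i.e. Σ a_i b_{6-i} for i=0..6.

Write out a_i and b_{6-i} for i = 0,…,6 and sum the products.
Σ = 2·1 + 1·(-1) + 3·1 + 4·(-1) + 7·1 + 11·(-1) + 18·1 = 14.

14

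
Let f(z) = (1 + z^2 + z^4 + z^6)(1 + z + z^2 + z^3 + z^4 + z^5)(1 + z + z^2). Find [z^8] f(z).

8

(1 + z^2 + z^4 + z^6) has coefficients 1,0,1,0,1,0,1 for degrees 0…6.
(1 + z + z^2 + z^3 + z^4 + z^5) has coefficients 1,1,1,1,1,1,0,0,0 for degrees 0…8.
Finally multiplying by (1 + z + z^2), the product of all factors after the first has coefficients 1,2,3,3,3,3,2,1,0 for degrees 0…8.
[z^8] = 1·0 + 1·2 + 1·3 + 1·3 = 8.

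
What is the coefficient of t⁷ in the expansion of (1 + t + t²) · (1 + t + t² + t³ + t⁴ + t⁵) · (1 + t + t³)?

6

(1 + t + t²) has coefficients 1,1,1 for degrees 0…2.
(1 + t + t² + t³ + t⁴ + t⁵) has coefficients 1,1,1,1,1,1,0,0 for degrees 0…7.
Finally multiplying by (1 + t + t³), the product of all factors after the first has coefficients 1,2,2,3,3,3,2,1 for degrees 0…7.
[t⁷] = 1·1 + 1·2 + 1·3 = 6.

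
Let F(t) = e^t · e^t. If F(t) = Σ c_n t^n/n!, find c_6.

The EGF product rule gives c_6 = Σ_{k_1+k_2=6} C(6; k_1,k_2) · ∏ g_i(k_i), where e^t gives (1)^k; e^t gives (1)^k.
g_1(k) for k = 0…6: 1, 1, 1, 1, 1, 1, 1.
g_2(k) for k = 0…6: 1, 1, 1, 1, 1, 1, 1.
c_6 = Σ_k C(6,k)·g_1(k)·g_2(6−k) = 1·1·1 + 6·1·1 + 15·1·1 + 20·1·1 + 15·1·1 + 6·1·1 + 1·1·1 = 1 + 6 + 15 + 20 + 15 + 6 + 1 = 64.

64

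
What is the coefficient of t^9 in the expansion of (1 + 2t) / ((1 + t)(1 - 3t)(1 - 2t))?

72446

Partial fractions give a closed form: a_n = (-1/12)·(-1)^n + (15/4)·3^n + (-8/3)·2^n.
At n = 9: a_9 = 72446.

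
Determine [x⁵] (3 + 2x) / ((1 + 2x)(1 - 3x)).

509

Partial fractions give a closed form: a_n = (4/5)·(-2)^n + (11/5)·3^n.
At n = 5: a_5 = 509.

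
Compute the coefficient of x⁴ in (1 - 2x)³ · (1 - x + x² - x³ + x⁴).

27

(1 - 2x)³ has coefficients 1,-6,12,-8 for degrees 0…3.
(1 - x + x² - x³ + x⁴) has coefficients 1,-1,1,-1,1 for degrees 0…4.
[x⁴] = 1·1 − 6·(-1) + 12·1 − 8·(-1) = 27.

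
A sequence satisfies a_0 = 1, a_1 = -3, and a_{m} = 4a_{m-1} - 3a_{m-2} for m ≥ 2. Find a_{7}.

The ordinary generating function has denominator 1 - 4y + 3y^2.
Iterating the recurrence: a_0,…,a_{7} = 1, -3, -15, -51, -159, -483, -1455, -4371.

-4371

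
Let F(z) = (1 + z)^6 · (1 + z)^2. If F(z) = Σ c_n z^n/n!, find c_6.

20160

The EGF product rule gives c_6 = Σ_{k_1+k_2=6} C(6; k_1,k_2) · ∏ g_i(k_i), where (1+z)^6 gives the falling factorial (6)_k; (1+z)^2 gives the falling factorial (2)_k.
g_1(k) for k = 0…6: 1, 6, 30, 120, 360, 720, 720.
g_2(k) for k = 0…6: 1, 2, 2, 0, 0, 0, 0.
c_6 = Σ_k C(6,k)·g_1(k)·g_2(6−k) = 15·360·2 + 6·720·2 + 1·720·1 = 10800 + 8640 + 720 = 20160.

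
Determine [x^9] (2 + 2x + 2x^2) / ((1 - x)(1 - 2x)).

3578

The denominator gives the recurrence a_n = 3a_(n−1) − 2a_(n−2) for n ≥ 3; the numerator fixes a_0 = 2, a_1 = 8, a_2 = 22.
Iterating: 2, 8, 22, 50, 106, 218, 442, 890, 1786, 3578, so a_9 = 3578.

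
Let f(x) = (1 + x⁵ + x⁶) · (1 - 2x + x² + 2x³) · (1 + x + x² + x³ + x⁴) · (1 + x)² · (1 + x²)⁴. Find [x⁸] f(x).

76

(1 + x⁵ + x⁶) has coefficients 1,0,0,0,0,1,1 for degrees 0…6.
(1 - 2x + x² + 2x³) has coefficients 1,-2,1,2,0,0,0,0,0 for degrees 0…8.
Multiplying by (1 + x + x² + x³ + x⁴) gives running coefficients 1,-1,0,2,2,1,3,2,0 for degrees 0…8.
Multiplying by (1 + x)² gives running coefficients 1,1,-1,1,6,7,7,9,7 for degrees 0…8.
Finally multiplying by (1 + x²)⁴, the product of all factors after the first has coefficients 1,1,3,5,8,17,29,47,68 for degrees 0…8.
[x⁸] = 1·68 + 1·5 + 1·3 = 76.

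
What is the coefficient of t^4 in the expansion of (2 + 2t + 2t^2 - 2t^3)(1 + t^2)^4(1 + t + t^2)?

(2 + 2t + 2t^2 - 2t^3) has coefficients 2,2,2,-2 for degrees 0…3.
(1 + t^2)^4 has coefficients 1,0,4,0,6 for degrees 0…4.
Finally multiplying by (1 + t + t^2), the product of all factors after the first has coefficients 1,1,5,4,10 for degrees 0…4.
[t^4] = 2·10 + 2·4 + 2·5 − 2·1 = 36.

36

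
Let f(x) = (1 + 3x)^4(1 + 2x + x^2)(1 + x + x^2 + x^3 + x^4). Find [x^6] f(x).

1009

(1 + 3x)^4 has coefficients 1,12,54,108,81 for degrees 0…4.
(1 + 2x + x^2) has coefficients 1,2,1,0,0,0,0 for degrees 0…6.
Finally multiplying by (1 + x + x^2 + x^3 + x^4), the product of all factors after the first has coefficients 1,3,4,4,4,3,1 for degrees 0…6.
[x^6] = 1·1 + 12·3 + 54·4 + 108·4 + 81·4 = 1009.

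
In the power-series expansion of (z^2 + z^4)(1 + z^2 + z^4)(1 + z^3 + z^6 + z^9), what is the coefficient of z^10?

2

(z^2 + z^4) has coefficients 0,0,1,0,1 for degrees 0…4.
(1 + z^2 + z^4) has coefficients 1,0,1,0,1,0,0,0,0,0,0 for degrees 0…10.
Finally multiplying by (1 + z^3 + z^6 + z^9), the product of all factors after the first has coefficients 1,0,1,1,1,1,1,1,1,1,1 for degrees 0…10.
[z^10] = 1·1 + 1·1 = 2.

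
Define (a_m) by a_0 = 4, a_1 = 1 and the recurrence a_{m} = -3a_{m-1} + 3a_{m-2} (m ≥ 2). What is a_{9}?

The ordinary generating function has denominator 1 + 3x - 3x^2.
Iterating the recurrence: a_0,…,a_{9} = 4, 1, 9, -24, 99, -369, 1404, -5319, 20169, -76464.

-76464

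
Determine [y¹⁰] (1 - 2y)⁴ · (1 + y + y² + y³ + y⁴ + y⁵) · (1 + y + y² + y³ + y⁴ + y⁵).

(1 - 2y)⁴ has coefficients 1,-8,24,-32,16 for degrees 0…4.
(1 + y + y² + y³ + y⁴ + y⁵) has coefficients 1,1,1,1,1,1,0,0,0,0,0 for degrees 0…10.
Finally multiplying by (1 + y + y² + y³ + y⁴ + y⁵), the product of all factors after the first has coefficients 1,2,3,4,5,6,5,4,3,2,1 for degrees 0…10.
[y¹⁰] = 1·1 − 8·2 + 24·3 − 32·4 + 16·5 = 9.

9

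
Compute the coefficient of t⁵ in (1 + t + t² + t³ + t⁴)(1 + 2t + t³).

(1 + t + t² + t³ + t⁴) has coefficients 1,1,1,1,1 for degrees 0…4.
(1 + 2t + t³) has coefficients 1,2,0,1,0,0 for degrees 0…5.
[t⁵] = 1·0 + 1·0 + 1·1 + 1·0 + 1·2 = 3.

3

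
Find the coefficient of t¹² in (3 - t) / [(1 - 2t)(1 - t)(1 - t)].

The denominator gives the recurrence a_n = 4a_(n−1) − 5a_(n−2) + 2a_(n−3) for n ≥ 3; the numerator fixes a_0 = 3, a_1 = 11, a_2 = 29.
Iterating: 3, 11, 29, 67, 145, 303, 621, 1259, 2537, 5095, 10213, 20451, 40929, so a_12 = 40929.

40929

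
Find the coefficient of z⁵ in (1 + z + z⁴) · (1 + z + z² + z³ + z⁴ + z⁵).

(1 + z + z⁴) has coefficients 1,1,0,0,1 for degrees 0…4.
(1 + z + z² + z³ + z⁴ + z⁵) has coefficients 1,1,1,1,1,1 for degrees 0…5.
[z⁵] = 1·1 + 1·1 + 1·1 = 3.

3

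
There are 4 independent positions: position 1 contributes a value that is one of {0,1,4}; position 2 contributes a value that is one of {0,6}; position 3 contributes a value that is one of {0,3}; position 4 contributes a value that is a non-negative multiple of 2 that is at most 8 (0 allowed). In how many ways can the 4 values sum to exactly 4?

The generating function for the choices is (1 + q + q⁴)·(1 + q⁶)·(1 + q³)·(1 + q² + q⁴ + q⁶ + q⁸); the count is [q⁴].
(1 + q + q⁴) has coefficients 1,1,0,0,1 for degrees 0…4.
(1 + q⁶) has coefficients 1,0,0,0,0 for degrees 0…4.
Multiplying by (1 + q³) gives running coefficients 1,0,0,1,0 for degrees 0…4.
Finally multiplying by (1 + q² + q⁴ + q⁶ + q⁸), the product of all factors after the first has coefficients 1,0,1,1,1 for degrees 0…4.
[q⁴] = 1·1 + 1·1 + 1·1 = 3.

3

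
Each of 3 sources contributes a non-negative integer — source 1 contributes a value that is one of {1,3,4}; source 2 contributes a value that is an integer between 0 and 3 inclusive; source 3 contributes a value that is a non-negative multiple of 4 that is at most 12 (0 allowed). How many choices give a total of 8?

The generating function for the choices is (q + q^3 + q^4)·(1 + q + q^2 + q^3)·(1 + q^4 + q^8 + q^12); the count is [q^8].
(q + q^3 + q^4) has coefficients 0,1,0,1,1 for degrees 0…4.
(1 + q + q^2 + q^3) has coefficients 1,1,1,1,0,0,0,0,0 for degrees 0…8.
Finally multiplying by (1 + q^4 + q^8 + q^12), the product of all factors after the first has coefficients 1,1,1,1,1,1,1,1,1 for degrees 0…8.
[q^8] = 1·1 + 1·1 + 1·1 = 3.

3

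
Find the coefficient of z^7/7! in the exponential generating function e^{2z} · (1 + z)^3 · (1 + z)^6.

3479744

The EGF product rule gives c_7 = Σ_{k_1+k_2+k_3=7} C(7; k_1,k_2,k_3) · ∏ g_i(k_i), where e^{2z} gives (2)^k; (1+z)^3 gives the falling factorial (3)_k; (1+z)^6 gives the falling factorial (6)_k.
g_1(k) for k = 0…7: 1, 2, 4, 8, 16, 32, 64, 128.
g_2(k) for k = 0…7: 1, 3, 6, 6, 0, 0, 0, 0.
g_3(k) for k = 0…7: 1, 6, 30, 120, 360, 720, 720, 0.
First combine the last two factors: h(k) = Σ_j C(k,j)·g_2(j)·g_3(k−j) for k = 0…7: 1, 9, 72, 504, 3024, 15120, 60480, 181440.
c_7 = Σ_k C(7,k)·g_1(k)·h(7−k) = 1·1·181440 + 7·2·60480 + 21·4·15120 + 35·8·3024 + 35·16·504 + 21·32·72 + 7·64·9 + 1·128·1 = 181440 + 846720 + 1270080 + 846720 + 282240 + 48384 + 4032 + 128 = 3479744.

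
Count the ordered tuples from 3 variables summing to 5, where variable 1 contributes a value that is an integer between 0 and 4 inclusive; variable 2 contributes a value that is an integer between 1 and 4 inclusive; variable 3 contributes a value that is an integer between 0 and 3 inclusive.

13

The generating function for the choices is (1 + x + x² + x³ + x⁴)·(x + x² + x³ + x⁴)·(1 + x + x² + x³); the count is [x⁵].
(1 + x + x² + x³ + x⁴) has coefficients 1,1,1,1,1 for degrees 0…4.
(x + x² + x³ + x⁴) has coefficients 0,1,1,1,1,0 for degrees 0…5.
Finally multiplying by (1 + x + x² + x³), the product of all factors after the first has coefficients 0,1,2,3,4,3 for degrees 0…5.
[x⁵] = 1·3 + 1·4 + 1·3 + 1·2 + 1·1 = 13.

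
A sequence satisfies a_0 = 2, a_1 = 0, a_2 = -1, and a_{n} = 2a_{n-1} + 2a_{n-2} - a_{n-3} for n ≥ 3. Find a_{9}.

The ordinary generating function has denominator 1 - 2t - 2t^2 + t^3.
Iterating the recurrence: a_0,…,a_{9} = 2, 0, -1, -4, -10, -27, -70, -184, -481, -1260.

-1260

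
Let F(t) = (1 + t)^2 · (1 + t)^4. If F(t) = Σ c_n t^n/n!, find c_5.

720

The EGF product rule gives c_5 = Σ_{k_1+k_2=5} C(5; k_1,k_2) · ∏ g_i(k_i), where (1+t)^2 gives the falling factorial (2)_k; (1+t)^4 gives the falling factorial (4)_k.
g_1(k) for k = 0…5: 1, 2, 2, 0, 0, 0.
g_2(k) for k = 0…5: 1, 4, 12, 24, 24, 0.
c_5 = Σ_k C(5,k)·g_1(k)·g_2(5−k) = 5·2·24 + 10·2·24 = 240 + 480 = 720.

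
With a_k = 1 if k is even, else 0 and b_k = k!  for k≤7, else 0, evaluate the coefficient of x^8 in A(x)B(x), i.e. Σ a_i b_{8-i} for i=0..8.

This is [x^8] in the product of the two ordinary generating functions.
Σ = 1·0 + 0·5040 + 1·720 + 0·120 + 1·24 + 0·6 + 1·2 + 0·1 + 1·1 = 747.

747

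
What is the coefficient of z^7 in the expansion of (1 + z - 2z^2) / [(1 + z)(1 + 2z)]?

The denominator gives the recurrence a_n = −3a_(n−1) − 2a_(n−2) for n ≥ 3; the numerator fixes a_0 = 1, a_1 = -2, a_2 = 2.
Iterating: 1, -2, 2, -2, 2, -2, 2, -2, so a_7 = -2.

-2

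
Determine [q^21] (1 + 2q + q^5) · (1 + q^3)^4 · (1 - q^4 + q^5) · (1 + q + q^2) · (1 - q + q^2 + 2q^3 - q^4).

2

(1 + 2q + q^5) has coefficients 1,2,0,0,0,1 for degrees 0…5.
(1 + q^3)^4 has coefficients 1,0,0,4,0,0,6,0,0,4,0,0,1,0,0,0,0,0,0,0,0,0 for degrees 0…21.
Multiplying by (1 - q^4 + q^5) gives running coefficients 1,0,0,4,-1,1,6,-4,4,4,-6,6,1,-4,4,0,-1,1,0,0,0,0 for degrees 0…21.
Multiplying by (1 + q + q^2) gives running coefficients 1,1,1,4,3,4,6,3,6,4,2,4,1,3,1,0,3,0,0,1,0,0 for degrees 0…21.
Finally multiplying by (1 - q + q^2 + 2q^3 - q^4), the product of all factors after the first has coefficients 1,0,1,6,1,6,12,3,14,9,4,15,1,6,5,0,9,-4,2,7,-4,1 for degrees 0…21.
[q^21] = 1·1 + 2·(-4) + 1·9 = 2.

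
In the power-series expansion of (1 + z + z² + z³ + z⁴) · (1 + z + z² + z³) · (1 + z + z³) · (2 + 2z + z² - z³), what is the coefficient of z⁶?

40

(1 + z + z² + z³ + z⁴) has coefficients 1,1,1,1,1 for degrees 0…4.
(1 + z + z² + z³) has coefficients 1,1,1,1,0,0,0 for degrees 0…6.
Multiplying by (1 + z + z³) gives running coefficients 1,2,2,3,2,1,1 for degrees 0…6.
Finally multiplying by (2 + 2z + z² - z³), the product of all factors after the first has coefficients 2,6,9,11,10,7,3 for degrees 0…6.
[z⁶] = 1·3 + 1·7 + 1·10 + 1·11 + 1·9 = 40.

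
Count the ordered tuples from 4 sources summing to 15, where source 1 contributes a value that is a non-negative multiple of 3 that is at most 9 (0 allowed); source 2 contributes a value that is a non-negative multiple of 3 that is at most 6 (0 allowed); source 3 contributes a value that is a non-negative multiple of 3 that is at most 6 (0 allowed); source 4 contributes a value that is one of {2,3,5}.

The generating function for the choices is (1 + x³ + x⁶ + x⁹)·(1 + x³ + x⁶)·(1 + x³ + x⁶)·(x² + x³ + x⁵); the count is [x¹⁵].
(1 + x³ + x⁶ + x⁹) has coefficients 1,0,0,1,0,0,1,0,0,1 for degrees 0…9.
(1 + x³ + x⁶) has coefficients 1,0,0,1,0,0,1,0,0,0,0,0,0,0,0,0 for degrees 0…15.
Multiplying by (1 + x³ + x⁶) gives running coefficients 1,0,0,2,0,0,3,0,0,2,0,0,1,0,0,0 for degrees 0…15.
Finally multiplying by (x² + x³ + x⁵), the product of all factors after the first has coefficients 0,0,1,1,0,3,2,0,5,3,0,5,2,0,3,1 for degrees 0…15.
[x¹⁵] = 1·1 + 1·2 + 1·3 + 1·2 = 8.

8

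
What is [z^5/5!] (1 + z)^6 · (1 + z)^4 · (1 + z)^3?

154440

The EGF product rule gives c_5 = Σ_{k_1+k_2+k_3=5} C(5; k_1,k_2,k_3) · ∏ g_i(k_i), where (1+z)^6 gives the falling factorial (6)_k; (1+z)^4 gives the falling factorial (4)_k; (1+z)^3 gives the falling factorial (3)_k.
g_1(k) for k = 0…5: 1, 6, 30, 120, 360, 720.
g_2(k) for k = 0…5: 1, 4, 12, 24, 24, 0.
g_3(k) for k = 0…5: 1, 3, 6, 6, 0, 0.
First combine the last two factors: h(k) = Σ_j C(k,j)·g_2(j)·g_3(k−j) for k = 0…5: 1, 7, 42, 210, 840, 2520.
c_5 = Σ_k C(5,k)·g_1(k)·h(5−k) = 1·1·2520 + 5·6·840 + 10·30·210 + 10·120·42 + 5·360·7 + 1·720·1 = 2520 + 25200 + 63000 + 50400 + 12600 + 720 = 154440.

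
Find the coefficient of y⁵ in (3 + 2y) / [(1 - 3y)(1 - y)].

Partial fractions give a closed form: a_n = (11/2)·3^n + (-5/2)·1^n.
At n = 5: a_5 = 1334.

1334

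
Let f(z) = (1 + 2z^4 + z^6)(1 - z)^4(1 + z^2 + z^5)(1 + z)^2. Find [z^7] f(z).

(1 + 2z^4 + z^6) has coefficients 1,0,0,0,2,0,1 for degrees 0…6.
(1 - z)^4 has coefficients 1,-4,6,-4,1,0,0,0 for degrees 0…7.
Multiplying by (1 + z^2 + z^5) gives running coefficients 1,-4,7,-8,7,-3,-3,6 for degrees 0…7.
Finally multiplying by (1 + z)^2, the product of all factors after the first has coefficients 1,-2,0,2,-2,3,-2,-3 for degrees 0…7.
[z^7] = 1·(-3) + 2·2 + 1·(-2) = -1.

-1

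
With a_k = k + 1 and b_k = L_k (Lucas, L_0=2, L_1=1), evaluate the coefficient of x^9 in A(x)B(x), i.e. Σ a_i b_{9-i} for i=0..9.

507

Write out a_i and b_{9-i} for i = 0,…,9 and sum the products.
Σ = 1·76 + 2·47 + 3·29 + 4·18 + 5·11 + 6·7 + 7·4 + 8·3 + 9·1 + 10·2 = 507.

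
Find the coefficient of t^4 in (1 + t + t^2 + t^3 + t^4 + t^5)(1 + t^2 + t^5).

(1 + t + t^2 + t^3 + t^4 + t^5) has coefficients 1,1,1,1,1 for degrees 0…4.
(1 + t^2 + t^5) has coefficients 1,0,1,0,0 for degrees 0…4.
[t^4] = 1·0 + 1·0 + 1·1 + 1·0 + 1·1 = 2.

2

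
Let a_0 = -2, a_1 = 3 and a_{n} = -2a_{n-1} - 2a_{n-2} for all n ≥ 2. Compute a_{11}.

-32

The ordinary generating function has denominator 1 + 2q + 2q^2.
Iterating the recurrence: a_0,…,a_{11} = -2, 3, -2, -2, 8, -12, 8, 8, -32, 48, -32, -32.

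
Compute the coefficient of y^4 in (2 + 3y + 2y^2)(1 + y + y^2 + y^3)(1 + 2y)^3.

(2 + 3y + 2y^2) has coefficients 2,3,2 for degrees 0…2.
(1 + y + y^2 + y^3) has coefficients 1,1,1,1,0 for degrees 0…4.
Finally multiplying by (1 + 2y)^3, the product of all factors after the first has coefficients 1,7,19,27,26 for degrees 0…4.
[y^4] = 2·26 + 3·27 + 2·19 = 171.

171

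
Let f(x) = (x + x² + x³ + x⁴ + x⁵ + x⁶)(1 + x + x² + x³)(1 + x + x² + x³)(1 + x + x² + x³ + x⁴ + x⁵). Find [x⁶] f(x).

48

(x + x² + x³ + x⁴ + x⁵ + x⁶) has coefficients 0,1,1,1,1,1,1 for degrees 0…6.
(1 + x + x² + x³) has coefficients 1,1,1,1,0,0,0 for degrees 0…6.
Multiplying by (1 + x + x² + x³) gives running coefficients 1,2,3,4,3,2,1 for degrees 0…6.
Finally multiplying by (1 + x + x² + x³ + x⁴ + x⁵), the product of all factors after the first has coefficients 1,3,6,10,13,15,15 for degrees 0…6.
[x⁶] = 1·15 + 1·13 + 1·10 + 1·6 + 1·3 + 1·1 = 48.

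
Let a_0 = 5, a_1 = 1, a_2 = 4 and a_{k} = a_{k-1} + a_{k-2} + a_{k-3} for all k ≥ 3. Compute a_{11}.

1126

The ordinary generating function has denominator 1 - y - y^2 - y^3.
Iterating the recurrence: a_0,…,a_{11} = 5, 1, 4, 10, 15, 29, 54, 98, 181, 333, 612, 1126.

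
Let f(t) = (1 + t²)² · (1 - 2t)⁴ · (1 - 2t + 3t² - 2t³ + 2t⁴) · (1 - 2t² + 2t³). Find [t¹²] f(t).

-1184

(1 + t²)² has coefficients 1,0,2,0,1 for degrees 0…4.
(1 - 2t)⁴ has coefficients 1,-8,24,-32,16,0,0,0,0,0,0,0,0 for degrees 0…12.
Multiplying by (1 - 2t + 3t² - 2t³ + 2t⁴) gives running coefficients 1,-10,43,-106,170,-192,160,-96,32,0,0,0,0 for degrees 0…12.
Finally multiplying by (1 - 2t² + 2t³), the product of all factors after the first has coefficients 1,-10,41,-84,64,106,-392,628,-672,512,-256,64,0 for degrees 0…12.
[t¹²] = 1·0 + 2·(-256) + 1·(-672) = -1184.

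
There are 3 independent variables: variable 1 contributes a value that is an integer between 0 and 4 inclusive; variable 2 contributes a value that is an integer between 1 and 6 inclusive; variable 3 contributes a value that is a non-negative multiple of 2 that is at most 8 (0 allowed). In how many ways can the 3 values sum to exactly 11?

14

The generating function for the choices is (1 + x + x² + x³ + x⁴)·(x + x² + x³ + x⁴ + x⁵ + x⁶)·(1 + x² + x⁴ + x⁶ + x⁸); the count is [x¹¹].
(1 + x + x² + x³ + x⁴) has coefficients 1,1,1,1,1 for degrees 0…4.
(x + x² + x³ + x⁴ + x⁵ + x⁶) has coefficients 0,1,1,1,1,1,1,0,0,0,0,0 for degrees 0…11.
Finally multiplying by (1 + x² + x⁴ + x⁶ + x⁸), the product of all factors after the first has coefficients 0,1,1,2,2,3,3,3,3,3,3,2 for degrees 0…11.
[x¹¹] = 1·2 + 1·3 + 1·3 + 1·3 + 1·3 = 14.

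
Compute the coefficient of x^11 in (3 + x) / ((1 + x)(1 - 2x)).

4778

Partial fractions give a closed form: a_n = (2/3)·(-1)^n + (7/3)·2^n.
At n = 11: a_11 = 4778.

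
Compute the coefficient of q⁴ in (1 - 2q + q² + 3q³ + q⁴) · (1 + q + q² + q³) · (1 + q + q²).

6

(1 - 2q + q² + 3q³ + q⁴) has coefficients 1,-2,1,3,1 for degrees 0…4.
(1 + q + q² + q³) has coefficients 1,1,1,1,0 for degrees 0…4.
Finally multiplying by (1 + q + q²), the product of all factors after the first has coefficients 1,2,3,3,2 for degrees 0…4.
[q⁴] = 1·2 − 2·3 + 1·3 + 3·2 + 1·1 = 6.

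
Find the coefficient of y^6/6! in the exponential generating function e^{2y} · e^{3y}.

15625

The EGF product rule gives c_6 = Σ_{k_1+k_2=6} C(6; k_1,k_2) · ∏ g_i(k_i), where e^{2y} gives (2)^k; e^{3y} gives (3)^k.
g_1(k) for k = 0…6: 1, 2, 4, 8, 16, 32, 64.
g_2(k) for k = 0…6: 1, 3, 9, 27, 81, 243, 729.
c_6 = Σ_k C(6,k)·g_1(k)·g_2(6−k) = 1·1·729 + 6·2·243 + 15·4·81 + 20·8·27 + 15·16·9 + 6·32·3 + 1·64·1 = 729 + 2916 + 4860 + 4320 + 2160 + 576 + 64 = 15625.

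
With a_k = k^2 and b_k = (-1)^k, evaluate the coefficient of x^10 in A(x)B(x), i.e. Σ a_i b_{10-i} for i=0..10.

This is [x^10] in the product of the two ordinary generating functions.
Σ = 0·1 + 1·(-1) + 4·1 + 9·(-1) + 16·1 + 25·(-1) + 36·1 + 49·(-1) + 64·1 + 81·(-1) + 100·1 = 55.

55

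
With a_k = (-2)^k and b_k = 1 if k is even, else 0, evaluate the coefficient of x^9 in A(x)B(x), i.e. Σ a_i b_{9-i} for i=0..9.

The convolution is the x^9 coefficient of A(x)B(x).
Σ = 1·0 − 2·1 + 4·0 − 8·1 + 16·0 − 32·1 + 64·0 − 128·1 + 256·0 − 512·1 = -682.

-682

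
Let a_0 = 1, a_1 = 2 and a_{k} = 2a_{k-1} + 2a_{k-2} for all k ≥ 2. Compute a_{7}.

The ordinary generating function has denominator 1 - 2q - 2q^2.
Iterating the recurrence: a_0,…,a_{7} = 1, 2, 6, 16, 44, 120, 328, 896.

896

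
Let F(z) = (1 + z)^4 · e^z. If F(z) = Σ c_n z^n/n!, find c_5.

The EGF product rule gives c_5 = Σ_{k_1+k_2=5} C(5; k_1,k_2) · ∏ g_i(k_i), where (1+z)^4 gives the falling factorial (4)_k; e^z gives (1)^k.
g_1(k) for k = 0…5: 1, 4, 12, 24, 24, 0.
g_2(k) for k = 0…5: 1, 1, 1, 1, 1, 1.
c_5 = Σ_k C(5,k)·g_1(k)·g_2(5−k) = 1·1·1 + 5·4·1 + 10·12·1 + 10·24·1 + 5·24·1 = 1 + 20 + 120 + 240 + 120 = 501.

501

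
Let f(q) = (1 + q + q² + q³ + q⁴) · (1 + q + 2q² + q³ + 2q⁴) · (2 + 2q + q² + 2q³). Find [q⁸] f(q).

27

(1 + q + q² + q³ + q⁴) has coefficients 1,1,1,1,1 for degrees 0…4.
(1 + q + 2q² + q³ + 2q⁴) has coefficients 1,1,2,1,2,0,0,0,0 for degrees 0…8.
Finally multiplying by (2 + 2q + q² + 2q³), the product of all factors after the first has coefficients 2,4,7,9,10,9,4,4,0 for degrees 0…8.
[q⁸] = 1·0 + 1·4 + 1·4 + 1·9 + 1·10 = 27.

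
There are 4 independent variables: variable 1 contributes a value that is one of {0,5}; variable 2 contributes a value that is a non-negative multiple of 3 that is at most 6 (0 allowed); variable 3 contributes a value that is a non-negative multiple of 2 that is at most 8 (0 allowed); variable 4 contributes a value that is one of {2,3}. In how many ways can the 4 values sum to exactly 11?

The generating function for the choices is (1 + x^5)·(1 + x^3 + x^6)·(1 + x^2 + x^4 + x^6 + x^8)·(x^2 + x^3); the count is [x^11].
(1 + x^5) has coefficients 1,0,0,0,0,1 for degrees 0…5.
(1 + x^3 + x^6) has coefficients 1,0,0,1,0,0,1,0,0,0,0,0 for degrees 0…11.
Multiplying by (1 + x^2 + x^4 + x^6 + x^8) gives running coefficients 1,0,1,1,1,1,2,1,2,1,1,1 for degrees 0…11.
Finally multiplying by (x^2 + x^3), the product of all factors after the first has coefficients 0,0,1,1,1,2,2,2,3,3,3,3 for degrees 0…11.
[x^11] = 1·3 + 1·2 = 5.

5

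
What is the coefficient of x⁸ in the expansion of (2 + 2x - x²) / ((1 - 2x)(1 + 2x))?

The denominator gives the recurrence a_n = 4a_(n−2) for n ≥ 3; the numerator fixes a_0 = 2, a_1 = 2, a_2 = 7.
Iterating: 2, 2, 7, 8, 28, 32, 112, 128, 448, so a_8 = 448.

448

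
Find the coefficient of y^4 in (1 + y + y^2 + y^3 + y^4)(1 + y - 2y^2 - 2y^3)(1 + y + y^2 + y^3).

(1 + y + y^2 + y^3 + y^4) has coefficients 1,1,1,1,1 for degrees 0…4.
(1 + y - 2y^2 - 2y^3) has coefficients 1,1,-2,-2,0 for degrees 0…4.
Finally multiplying by (1 + y + y^2 + y^3), the product of all factors after the first has coefficients 1,2,0,-2,-3 for degrees 0…4.
[y^4] = 1·(-3) + 1·(-2) + 1·0 + 1·2 + 1·1 = -2.

-2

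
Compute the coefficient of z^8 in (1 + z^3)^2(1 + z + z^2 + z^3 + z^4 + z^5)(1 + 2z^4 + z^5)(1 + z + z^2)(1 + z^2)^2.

(1 + z^3)^2 has coefficients 1,0,0,2,0,0,1 for degrees 0…6.
(1 + z + z^2 + z^3 + z^4 + z^5) has coefficients 1,1,1,1,1,1,0,0,0 for degrees 0…8.
Multiplying by (1 + 2z^4 + z^5) gives running coefficients 1,1,1,1,3,4,3,3,3 for degrees 0…8.
Multiplying by (1 + z + z^2) gives running coefficients 1,2,3,3,5,8,10,10,9 for degrees 0…8.
Finally multiplying by (1 + z^2)^2, the product of all factors after the first has coefficients 1,2,5,7,12,16,23,29,34 for degrees 0…8.
[z^8] = 1·34 + 2·16 + 1·5 = 71.

71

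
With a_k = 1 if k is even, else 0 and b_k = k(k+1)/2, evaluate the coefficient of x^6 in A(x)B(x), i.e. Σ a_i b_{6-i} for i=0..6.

This is [x^6] in the product of the two ordinary generating functions.
Σ = 1·21 + 0·15 + 1·10 + 0·6 + 1·3 + 0·1 + 1·0 = 34.

34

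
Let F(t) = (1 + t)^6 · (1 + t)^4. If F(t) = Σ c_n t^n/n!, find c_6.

The EGF product rule gives c_6 = Σ_{k_1+k_2=6} C(6; k_1,k_2) · ∏ g_i(k_i), where (1+t)^6 gives the falling factorial (6)_k; (1+t)^4 gives the falling factorial (4)_k.
g_1(k) for k = 0…6: 1, 6, 30, 120, 360, 720, 720.
g_2(k) for k = 0…6: 1, 4, 12, 24, 24, 0, 0.
c_6 = Σ_k C(6,k)·g_1(k)·g_2(6−k) = 15·30·24 + 20·120·24 + 15·360·12 + 6·720·4 + 1·720·1 = 10800 + 57600 + 64800 + 17280 + 720 = 151200.

151200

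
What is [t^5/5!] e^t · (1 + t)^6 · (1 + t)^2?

The EGF product rule gives c_5 = Σ_{k_1+k_2+k_3=5} C(5; k_1,k_2,k_3) · ∏ g_i(k_i), where e^t gives (1)^k; (1+t)^6 gives the falling factorial (6)_k; (1+t)^2 gives the falling factorial (2)_k.
g_1(k) for k = 0…5: 1, 1, 1, 1, 1, 1.
g_2(k) for k = 0…5: 1, 6, 30, 120, 360, 720.
g_3(k) for k = 0…5: 1, 2, 2, 0, 0, 0.
First combine the last two factors: h(k) = Σ_j C(k,j)·g_2(j)·g_3(k−j) for k = 0…5: 1, 8, 56, 336, 1680, 6720.
c_5 = Σ_k C(5,k)·g_1(k)·h(5−k) = 1·1·6720 + 5·1·1680 + 10·1·336 + 10·1·56 + 5·1·8 + 1·1·1 = 6720 + 8400 + 3360 + 560 + 40 + 1 = 19081.

19081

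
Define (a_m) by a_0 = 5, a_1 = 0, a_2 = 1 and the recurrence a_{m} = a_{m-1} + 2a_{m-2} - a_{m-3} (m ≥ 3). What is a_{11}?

-290

The ordinary generating function has denominator 1 - q - 2q^2 + q^3.
Iterating the recurrence: a_0,…,a_{11} = 5, 0, 1, -4, -2, -11, -11, -31, -42, -93, -146, -290.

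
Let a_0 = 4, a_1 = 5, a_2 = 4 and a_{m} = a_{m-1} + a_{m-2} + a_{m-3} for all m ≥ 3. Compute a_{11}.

The ordinary generating function has denominator 1 - q - q^2 - q^3.
Iterating the recurrence: a_0,…,a_{11} = 4, 5, 4, 13, 22, 39, 74, 135, 248, 457, 840, 1545.

1545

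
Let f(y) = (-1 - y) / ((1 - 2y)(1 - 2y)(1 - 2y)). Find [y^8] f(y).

-16128

The denominator gives the recurrence a_n = 6a_(n−1) − 12a_(n−2) + 8a_(n−3) for n ≥ 3; the numerator fixes a_0 = -1, a_1 = -7, a_2 = -30.
Iterating: -1, -7, -30, -104, -320, -912, -2464, -6400, -16128, so a_8 = -16128.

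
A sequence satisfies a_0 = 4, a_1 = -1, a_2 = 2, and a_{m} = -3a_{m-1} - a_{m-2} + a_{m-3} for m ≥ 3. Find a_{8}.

The ordinary generating function has denominator 1 + 3q + q^2 - q^3.
Iterating the recurrence: a_0,…,a_{8} = 4, -1, 2, -1, 0, 3, -10, 27, -68.

-68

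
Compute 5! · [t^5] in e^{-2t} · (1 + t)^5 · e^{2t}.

120

The EGF product rule gives c_5 = Σ_{k_1+k_2+k_3=5} C(5; k_1,k_2,k_3) · ∏ g_i(k_i), where e^{-2t} gives (-2)^k; (1+t)^5 gives the falling factorial (5)_k; e^{2t} gives (2)^k.
g_1(k) for k = 0…5: 1, -2, 4, -8, 16, -32.
g_2(k) for k = 0…5: 1, 5, 20, 60, 120, 120.
g_3(k) for k = 0…5: 1, 2, 4, 8, 16, 32.
First combine the last two factors: h(k) = Σ_j C(k,j)·g_2(j)·g_3(k−j) for k = 0…5: 1, 7, 44, 248, 1256, 5752.
c_5 = Σ_k C(5,k)·g_1(k)·h(5−k) = 1·1·5752 + 5·(-2)·1256 + 10·4·248 + 10·(-8)·44 + 5·16·7 + 1·(-32)·1 = 5752 − 12560 + 9920 − 3520 + 560 − 32 = 120.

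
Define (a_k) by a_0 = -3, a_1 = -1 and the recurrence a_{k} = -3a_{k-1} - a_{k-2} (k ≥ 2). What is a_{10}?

14517

The ordinary generating function has denominator 1 + 3t + t^2.
Iterating the recurrence: a_0,…,a_{10} = -3, -1, 6, -17, 45, -118, 309, -809, 2118, -5545, 14517.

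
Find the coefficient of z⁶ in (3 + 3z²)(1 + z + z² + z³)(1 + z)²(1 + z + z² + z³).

(3 + 3z²) has coefficients 3,0,3 for degrees 0…2.
(1 + z + z² + z³) has coefficients 1,1,1,1,0,0,0 for degrees 0…6.
Multiplying by (1 + z)² gives running coefficients 1,3,4,4,3,1,0 for degrees 0…6.
Finally multiplying by (1 + z + z² + z³), the product of all factors after the first has coefficients 1,4,8,12,14,12,8 for degrees 0…6.
[z⁶] = 3·8 + 3·14 = 66.

66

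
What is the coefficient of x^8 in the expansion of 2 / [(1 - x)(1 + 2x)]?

342

Partial fractions give a closed form: a_n = (2/3)·1^n + (4/3)·(-2)^n.
At n = 8: a_8 = 342.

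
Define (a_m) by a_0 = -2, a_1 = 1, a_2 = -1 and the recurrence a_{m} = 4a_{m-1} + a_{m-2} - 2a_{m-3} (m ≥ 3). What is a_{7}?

113

The ordinary generating function has denominator 1 - 4x - x^2 + 2x^3.
Iterating the recurrence: a_0,…,a_{7} = -2, 1, -1, 1, 1, 7, 27, 113.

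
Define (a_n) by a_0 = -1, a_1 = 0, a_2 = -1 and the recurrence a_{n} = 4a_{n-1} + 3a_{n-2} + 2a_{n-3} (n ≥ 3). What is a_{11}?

-1424030

The ordinary generating function has denominator 1 - 4q - 3q^2 - 2q^3.
Iterating the recurrence: a_0,…,a_{11} = -1, 0, -1, -6, -27, -128, -605, -2858, -13503, -63796, -301409, -1424030.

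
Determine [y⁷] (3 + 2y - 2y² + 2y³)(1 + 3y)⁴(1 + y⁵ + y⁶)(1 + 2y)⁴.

21072

(3 + 2y - 2y² + 2y³) has coefficients 3,2,-2,2 for degrees 0…3.
(1 + 3y)⁴ has coefficients 1,12,54,108,81,0,0,0 for degrees 0…7.
Multiplying by (1 + y⁵ + y⁶) gives running coefficients 1,12,54,108,81,1,13,66 for degrees 0…7.
Finally multiplying by (1 + 2y)⁴, the product of all factors after the first has coefficients 1,20,174,860,2641,5161,6285,4514 for degrees 0…7.
[y⁷] = 3·4514 + 2·6285 − 2·5161 + 2·2641 = 21072.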